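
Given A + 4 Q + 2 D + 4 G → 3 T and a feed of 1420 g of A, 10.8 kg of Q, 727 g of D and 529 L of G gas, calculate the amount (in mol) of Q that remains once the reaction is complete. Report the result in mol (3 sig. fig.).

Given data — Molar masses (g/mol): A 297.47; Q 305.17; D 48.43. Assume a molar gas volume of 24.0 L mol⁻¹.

16.3 mol

n(A) = 1420 / 297.47 = 4.774 mol
n(Q) = 10.80×1000 / 305.17 = 35.39 mol
n(D) = 727.0 / 48.43 = 15.01 mol
n(G) = 529.0 / 24.0 = 22.04 mol
n/ν → A: 4.774, Q: 8.848, D: 7.505, G: 5.510; A is limiting.
Q consumed = (4/1) × 4.774 = 19.10 mol
Q remaining = 35.39 − 19.10 = 16.29 mol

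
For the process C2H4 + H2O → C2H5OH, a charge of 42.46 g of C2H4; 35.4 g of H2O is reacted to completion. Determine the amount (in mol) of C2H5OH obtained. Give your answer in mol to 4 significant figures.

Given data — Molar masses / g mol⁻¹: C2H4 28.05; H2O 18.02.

n(C2H4) = 42.46 / 28.05 = 1.514 mol
n(H2O) = 35.40 / 18.02 = 1.964 mol
n/ν for C2H4 = 1.514/1 = 1.514
n/ν for H2O = 1.964/1 = 1.964
Smallest n/ν is C2H4 → limiting reagent.
n(C2H5OH) = (1/1) × 1.514 = 1.514 mol

1.514 mol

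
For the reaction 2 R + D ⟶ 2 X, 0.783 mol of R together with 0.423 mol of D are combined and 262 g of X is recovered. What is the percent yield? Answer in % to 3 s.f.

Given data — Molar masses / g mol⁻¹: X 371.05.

n(R) = 0.7830 mol
n(D) = 0.4230 mol
n/ν for R = 0.7830/2 = 0.3915
n/ν for D = 0.4230/1 = 0.4230
Smallest n/ν is R → limiting reagent.
theoretical n(X) = (2/2) × 0.7830 = 0.7830 mol → 290.5 g
% yield = 262 / 290.5 × 100 = 90.19 %

90.2 %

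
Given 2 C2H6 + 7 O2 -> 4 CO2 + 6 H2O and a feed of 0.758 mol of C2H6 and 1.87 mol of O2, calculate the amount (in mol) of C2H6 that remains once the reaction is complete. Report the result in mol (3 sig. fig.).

n(C2H6) = 0.7580 mol
n(O2) = 1.870 mol
n/ν → C2H6: 0.3790, O2: 0.2671; O2 is limiting.
C2H6 consumed = (2/7) × 1.870 = 0.5343 mol
C2H6 remaining = 0.7580 − 0.5343 = 0.2237 mol

0.224 mol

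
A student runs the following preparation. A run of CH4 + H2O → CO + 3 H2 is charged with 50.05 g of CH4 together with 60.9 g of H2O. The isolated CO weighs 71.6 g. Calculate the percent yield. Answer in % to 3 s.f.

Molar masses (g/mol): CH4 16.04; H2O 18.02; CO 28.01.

81.9 %

n(CH4) = 50.05 / 16.04 = 3.120 mol
n(H2O) = 60.90 / 18.02 = 3.380 mol
n/ν → CH4: 3.120, H2O: 3.380; CH4 is limiting.
theoretical n(CO) = (1/1) × 3.120 = 3.120 mol → 87.39 g
% yield = 71.6 / 87.39 × 100 = 81.93 %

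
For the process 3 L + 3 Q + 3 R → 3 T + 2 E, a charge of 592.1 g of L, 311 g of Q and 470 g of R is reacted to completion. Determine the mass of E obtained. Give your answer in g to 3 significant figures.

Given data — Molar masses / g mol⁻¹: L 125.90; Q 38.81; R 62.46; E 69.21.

n(L) = 592.1 / 125.90 = 4.703 mol
n(Q) = 311.0 / 38.81 = 8.013 mol
n(R) = 470.0 / 62.46 = 7.525 mol
n/ν for L = 4.703/3 = 1.568
n/ν for Q = 8.013/3 = 2.671
n/ν for R = 7.525/3 = 2.508
Smallest n/ν is L → limiting reagent.
n(E) = (2/3) × 4.703 = 3.135 mol
mass = 3.135 × 69.21 = 217.0 g

217 g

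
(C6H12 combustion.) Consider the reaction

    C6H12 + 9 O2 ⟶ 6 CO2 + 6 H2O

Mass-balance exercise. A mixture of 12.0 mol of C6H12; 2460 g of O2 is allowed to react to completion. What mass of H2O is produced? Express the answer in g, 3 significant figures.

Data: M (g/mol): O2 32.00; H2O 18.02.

n(C6H12) = 12.00 mol
n(O2) = 2460 / 32.00 = 76.88 mol
n/ν → C6H12: 12.00, O2: 8.542; O2 is limiting.
n(H2O) = (6/9) × 76.88 = 51.25 mol
mass = 51.25 × 18.02 = 923.5 g

924 g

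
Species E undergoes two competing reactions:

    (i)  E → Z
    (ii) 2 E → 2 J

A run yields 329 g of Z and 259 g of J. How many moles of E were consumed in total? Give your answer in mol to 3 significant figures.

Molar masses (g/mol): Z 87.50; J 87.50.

6.72 mol

n(Z) = 329 / 87.50 = 3.760 mol
n(J) = 259 / 87.50 = 2.960 mol
n(E) via (i) = (1/1)×3.760 = 3.760 mol
n(E) via (ii) = (2/2)×2.960 = 2.960 mol
total n(E) = 3.760 + 2.960 = 6.720 mol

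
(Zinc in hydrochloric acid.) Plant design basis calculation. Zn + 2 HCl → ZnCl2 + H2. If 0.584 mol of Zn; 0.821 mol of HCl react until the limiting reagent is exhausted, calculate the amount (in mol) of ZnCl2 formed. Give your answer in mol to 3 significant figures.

n(Zn) = 0.5840 mol
n(HCl) = 0.8210 mol
n/ν for Zn = 0.5840/1 = 0.5840
n/ν for HCl = 0.8210/2 = 0.4105
Smallest n/ν is HCl → limiting reagent.
n(ZnCl2) = (1/2) × 0.8210 = 0.4105 mol

0.411 mol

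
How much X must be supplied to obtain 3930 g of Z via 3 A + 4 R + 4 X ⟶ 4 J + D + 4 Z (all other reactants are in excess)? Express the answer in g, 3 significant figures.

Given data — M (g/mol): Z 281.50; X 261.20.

3650 g

n(Z) = 3930 / 281.50 = 13.96 mol
n(X) = (4/4) × 13.96 = 13.96 mol
mass = 13.96 × 261.20 = 3646 g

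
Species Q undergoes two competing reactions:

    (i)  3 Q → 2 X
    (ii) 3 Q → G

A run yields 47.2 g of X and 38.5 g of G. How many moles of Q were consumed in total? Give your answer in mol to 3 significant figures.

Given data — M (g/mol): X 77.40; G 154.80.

n(X) = 47.2 / 77.40 = 0.6098 mol
n(G) = 38.5 / 154.80 = 0.2487 mol
n(Q) via (i) = (3/2)×0.6098 = 0.9147 mol
n(Q) via (ii) = (3/1)×0.2487 = 0.7461 mol
total n(Q) = 0.9147 + 0.7461 = 1.661 mol

1.66 mol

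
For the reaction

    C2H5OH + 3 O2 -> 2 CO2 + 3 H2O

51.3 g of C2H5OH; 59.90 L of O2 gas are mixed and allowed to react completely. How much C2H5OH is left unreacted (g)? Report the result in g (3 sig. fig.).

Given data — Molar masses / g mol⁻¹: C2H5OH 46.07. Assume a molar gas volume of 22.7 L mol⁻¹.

10.8 g

n(C2H5OH) = 51.30 / 46.07 = 1.114 mol
n(O2) = 59.90 / 22.7 = 2.639 mol
n/ν for C2H5OH = 1.114/1 = 1.114
n/ν for O2 = 2.639/3 = 0.8797
Smallest n/ν is O2 → limiting reagent.
C2H5OH consumed = (1/3) × 2.639 = 0.8797 mol
C2H5OH remaining = 1.114 − 0.8797 = 0.2343 mol
mass = 0.2343 × 46.07 = 10.79 g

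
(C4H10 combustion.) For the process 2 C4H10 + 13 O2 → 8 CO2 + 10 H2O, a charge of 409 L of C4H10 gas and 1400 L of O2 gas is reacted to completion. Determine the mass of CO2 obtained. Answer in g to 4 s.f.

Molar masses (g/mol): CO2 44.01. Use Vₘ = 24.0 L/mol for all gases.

1580 g

n(C4H10) = 409.0 / 24.0 = 17.04 mol
n(O2) = 1400 / 24.0 = 58.33 mol
n/ν for C4H10 = 17.04/2 = 8.520
n/ν for O2 = 58.33/13 = 4.487
Smallest n/ν is O2 → limiting reagent.
n(CO2) = (8/13) × 58.33 = 35.90 mol
mass = 35.90 × 44.01 = 1580 g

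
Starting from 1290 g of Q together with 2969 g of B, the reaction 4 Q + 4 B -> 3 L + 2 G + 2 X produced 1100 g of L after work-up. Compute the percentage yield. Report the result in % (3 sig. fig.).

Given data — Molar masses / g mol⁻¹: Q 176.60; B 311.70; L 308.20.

65.1 %

n(Q) = 1290 / 176.60 = 7.305 mol
n(B) = 2969 / 311.70 = 9.525 mol
n/ν for Q = 7.305/4 = 1.826
n/ν for B = 9.525/4 = 2.381
Smallest n/ν is Q → limiting reagent.
theoretical n(L) = (3/4) × 7.305 = 5.479 mol → 1689 g
% yield = 1100 / 1689 × 100 = 65.13 %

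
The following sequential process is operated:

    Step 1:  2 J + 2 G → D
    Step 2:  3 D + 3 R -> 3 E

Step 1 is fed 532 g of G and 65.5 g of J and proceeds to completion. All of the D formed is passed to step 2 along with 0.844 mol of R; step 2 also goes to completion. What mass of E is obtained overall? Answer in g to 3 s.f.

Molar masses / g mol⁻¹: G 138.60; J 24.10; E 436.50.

368 g

Step 1:
n(G) = 532.0 / 138.60 = 3.838 mol
n(J) = 65.50 / 24.10 = 2.718 mol
n/ν for G = 3.838/2 = 1.919
n/ν for J = 2.718/2 = 1.359
Smallest n/ν is J → limiting reagent.
n(D) produced = (1/2) × 2.718 = 1.359 mol
Step 2:
n(D) available = 1.359 mol
n(R) = 0.8440 mol
n/ν for D = 1.359/3 = 0.4530
n/ν for R = 0.8440/3 = 0.2813
Smallest n/ν is R → limiting reagent.
n(E) = (3/3) × 0.8440 = 0.8440 mol
mass = 0.8440 × 436.50 = 368.4 g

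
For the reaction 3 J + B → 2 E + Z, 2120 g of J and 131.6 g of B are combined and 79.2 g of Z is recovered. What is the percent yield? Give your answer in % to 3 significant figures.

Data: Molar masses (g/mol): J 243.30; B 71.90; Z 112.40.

n(J) = 2120 / 243.30 = 8.714 mol
n(B) = 131.6 / 71.90 = 1.830 mol
n/ν for J = 8.714/3 = 2.905
n/ν for B = 1.830/1 = 1.830
Smallest n/ν is B → limiting reagent.
theoretical n(Z) = (1/1) × 1.830 = 1.830 mol → 205.7 g
% yield = 79.2 / 205.7 × 100 = 38.50 %

38.5 %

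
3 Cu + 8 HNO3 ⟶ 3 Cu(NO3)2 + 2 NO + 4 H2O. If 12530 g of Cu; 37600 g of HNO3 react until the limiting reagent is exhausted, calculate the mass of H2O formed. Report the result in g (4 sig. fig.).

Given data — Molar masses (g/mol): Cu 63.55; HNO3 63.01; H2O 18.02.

n(Cu) = 12530 / 63.55 = 197.2 mol
n(HNO3) = 37600 / 63.01 = 596.7 mol
n/ν for Cu = 197.2/3 = 65.73
n/ν for HNO3 = 596.7/8 = 74.59
Smallest n/ν is Cu → limiting reagent.
n(H2O) = (4/3) × 197.2 = 262.9 mol
mass = 262.9 × 18.02 = 4737 g

4737 g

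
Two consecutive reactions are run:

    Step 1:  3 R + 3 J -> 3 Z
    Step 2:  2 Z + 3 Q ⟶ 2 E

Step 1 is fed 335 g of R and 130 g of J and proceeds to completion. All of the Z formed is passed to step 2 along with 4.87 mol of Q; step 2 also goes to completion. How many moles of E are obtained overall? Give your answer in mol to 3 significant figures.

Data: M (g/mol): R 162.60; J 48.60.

Step 1:
n(R) = 335.0 / 162.60 = 2.060 mol
n(J) = 130.0 / 48.60 = 2.675 mol
n/ν for R = 2.060/3 = 0.6867
n/ν for J = 2.675/3 = 0.8917
Smallest n/ν is R → limiting reagent.
n(Z) produced = (3/3) × 2.060 = 2.060 mol
Step 2:
n(Z) available = 2.060 mol
n(Q) = 4.870 mol
n/ν for Z = 2.060/2 = 1.030
n/ν for Q = 4.870/3 = 1.623
Smallest n/ν is Z → limiting reagent.
n(E) = (2/2) × 2.060 = 2.060 mol

2.06 mol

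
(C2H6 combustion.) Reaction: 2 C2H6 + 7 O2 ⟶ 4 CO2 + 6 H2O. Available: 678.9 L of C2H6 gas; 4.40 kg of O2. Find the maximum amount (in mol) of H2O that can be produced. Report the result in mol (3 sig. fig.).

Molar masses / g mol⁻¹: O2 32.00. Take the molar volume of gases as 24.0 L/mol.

n(C2H6) = 678.9 / 24.0 = 28.29 mol
n(O2) = 4.400×1000 / 32.00 = 137.5 mol
n/ν for C2H6 = 28.29/2 = 14.15
n/ν for O2 = 137.5/7 = 19.64
Smallest n/ν is C2H6 → limiting reagent.
n(H2O) = (6/2) × 28.29 = 84.87 mol

84.9 mol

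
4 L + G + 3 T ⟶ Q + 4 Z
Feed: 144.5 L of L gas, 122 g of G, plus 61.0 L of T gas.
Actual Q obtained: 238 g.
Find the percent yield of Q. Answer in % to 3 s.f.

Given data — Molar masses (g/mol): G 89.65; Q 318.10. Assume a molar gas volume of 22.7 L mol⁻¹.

n(L) = 144.5 / 22.7 = 6.366 mol
n(G) = 122.0 / 89.65 = 1.361 mol
n(T) = 61.00 / 22.7 = 2.687 mol
n/ν → L: 1.592, G: 1.361, T: 0.8957; T is limiting.
theoretical n(Q) = (1/3) × 2.687 = 0.8957 mol → 284.9 g
% yield = 238 / 284.9 × 100 = 83.54 %

83.5 %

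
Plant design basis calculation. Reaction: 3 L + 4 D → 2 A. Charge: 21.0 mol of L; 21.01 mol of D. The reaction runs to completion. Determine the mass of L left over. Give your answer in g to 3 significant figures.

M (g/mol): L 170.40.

n(L) = 21.00 mol
n(D) = 21.01 mol
n/ν → L: 7.000, D: 5.253; D is limiting.
L consumed = (3/4) × 21.01 = 15.76 mol
L remaining = 21.00 − 15.76 = 5.240 mol
mass = 5.240 × 170.40 = 892.9 g

893 g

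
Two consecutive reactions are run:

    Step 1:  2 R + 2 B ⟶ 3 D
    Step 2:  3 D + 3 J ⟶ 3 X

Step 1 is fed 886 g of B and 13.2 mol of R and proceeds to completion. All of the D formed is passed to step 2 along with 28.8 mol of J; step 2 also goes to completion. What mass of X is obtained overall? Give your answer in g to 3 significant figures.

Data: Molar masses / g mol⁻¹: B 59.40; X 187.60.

3710 g

Step 1:
n(B) = 886.0 / 59.40 = 14.92 mol
n(R) = 13.20 mol
n/ν for B = 14.92/2 = 7.460
n/ν for R = 13.20/2 = 6.600
Smallest n/ν is R → limiting reagent.
n(D) produced = (3/2) × 13.20 = 19.80 mol
Step 2:
n(D) available = 19.80 mol
n(J) = 28.80 mol
n/ν for D = 19.80/3 = 6.600
n/ν for J = 28.80/3 = 9.600
Smallest n/ν is D → limiting reagent.
n(X) = (3/3) × 19.80 = 19.80 mol
mass = 19.80 × 187.60 = 3714 g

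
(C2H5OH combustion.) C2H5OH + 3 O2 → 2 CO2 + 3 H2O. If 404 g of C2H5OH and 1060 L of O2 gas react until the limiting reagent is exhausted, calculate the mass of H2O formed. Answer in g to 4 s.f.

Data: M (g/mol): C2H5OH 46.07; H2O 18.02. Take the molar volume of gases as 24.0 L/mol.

474.1 g

n(C2H5OH) = 404.0 / 46.07 = 8.769 mol
n(O2) = 1060 / 24.0 = 44.17 mol
n/ν → C2H5OH: 8.769, O2: 14.72; C2H5OH is limiting.
n(H2O) = (3/1) × 8.769 = 26.31 mol
mass = 26.31 × 18.02 = 474.1 g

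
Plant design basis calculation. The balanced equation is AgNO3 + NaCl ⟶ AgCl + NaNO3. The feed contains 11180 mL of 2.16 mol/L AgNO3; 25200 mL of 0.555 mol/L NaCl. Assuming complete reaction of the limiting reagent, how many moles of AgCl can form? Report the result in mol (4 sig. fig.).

13.99 mol

n(AgNO3) = 2.16 × 11180/1000 = 24.15 mol
n(NaCl) = 0.555 × 25200/1000 = 13.99 mol
n/ν for AgNO3 = 24.15/1 = 24.15
n/ν for NaCl = 13.99/1 = 13.99
Smallest n/ν is NaCl → limiting reagent.
n(AgCl) = (1/1) × 13.99 = 13.99 mol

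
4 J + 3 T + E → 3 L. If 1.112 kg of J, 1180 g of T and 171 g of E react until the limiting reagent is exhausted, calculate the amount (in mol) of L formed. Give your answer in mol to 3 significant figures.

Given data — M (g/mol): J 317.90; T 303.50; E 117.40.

n(J) = 1.112×1000 / 317.90 = 3.498 mol
n(T) = 1180 / 303.50 = 3.888 mol
n(E) = 171.0 / 117.40 = 1.457 mol
n/ν for J = 3.498/4 = 0.8745
n/ν for T = 3.888/3 = 1.296
n/ν for E = 1.457/1 = 1.457
Smallest n/ν is J → limiting reagent.
n(L) = (3/4) × 3.498 = 2.624 mol

2.62 mol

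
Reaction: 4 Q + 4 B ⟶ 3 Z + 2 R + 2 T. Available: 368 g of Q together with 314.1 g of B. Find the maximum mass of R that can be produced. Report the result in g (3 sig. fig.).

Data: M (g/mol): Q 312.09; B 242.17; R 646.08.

n(Q) = 368.0 / 312.09 = 1.179 mol
n(B) = 314.1 / 242.17 = 1.297 mol
n/ν for Q = 1.179/4 = 0.2948
n/ν for B = 1.297/4 = 0.3243
Smallest n/ν is Q → limiting reagent.
n(R) = (2/4) × 1.179 = 0.5895 mol
mass = 0.5895 × 646.08 = 380.9 g

381 g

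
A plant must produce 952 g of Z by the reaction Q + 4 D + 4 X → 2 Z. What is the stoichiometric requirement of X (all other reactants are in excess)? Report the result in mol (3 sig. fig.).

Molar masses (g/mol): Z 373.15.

n(Z) = 952 / 373.15 = 2.551 mol
n(X) = (4/2) × 2.551 = 5.102 mol

5.10 mol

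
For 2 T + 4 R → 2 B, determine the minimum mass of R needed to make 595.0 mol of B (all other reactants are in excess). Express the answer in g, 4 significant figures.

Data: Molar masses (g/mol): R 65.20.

77590 g

n(B) = 595.0 mol
n(R) = (4/2) × 595.0 = 1190 mol
mass = 1190 × 65.20 = 77590 g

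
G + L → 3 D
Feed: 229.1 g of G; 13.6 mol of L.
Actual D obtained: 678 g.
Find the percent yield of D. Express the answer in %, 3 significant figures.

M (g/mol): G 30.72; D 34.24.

n(G) = 229.1 / 30.72 = 7.458 mol
n(L) = 13.60 mol
n/ν for G = 7.458/1 = 7.458
n/ν for L = 13.60/1 = 13.60
Smallest n/ν is G → limiting reagent.
theoretical n(D) = (3/1) × 7.458 = 22.37 mol → 765.9 g
% yield = 678 / 765.9 × 100 = 88.52 %

88.5 %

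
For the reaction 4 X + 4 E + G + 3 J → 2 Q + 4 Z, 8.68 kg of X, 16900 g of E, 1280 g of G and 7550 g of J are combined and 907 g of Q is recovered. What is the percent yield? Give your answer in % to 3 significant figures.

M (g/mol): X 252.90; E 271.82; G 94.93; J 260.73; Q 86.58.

61.0 %

n(X) = 8.680×1000 / 252.90 = 34.32 mol
n(E) = 16900 / 271.82 = 62.17 mol
n(G) = 1280 / 94.93 = 13.48 mol
n(J) = 7550 / 260.73 = 28.96 mol
n/ν → X: 8.580, E: 15.54, G: 13.48, J: 9.653; X is limiting.
theoretical n(Q) = (2/4) × 34.32 = 17.16 mol → 1486 g
% yield = 907 / 1486 × 100 = 61.04 %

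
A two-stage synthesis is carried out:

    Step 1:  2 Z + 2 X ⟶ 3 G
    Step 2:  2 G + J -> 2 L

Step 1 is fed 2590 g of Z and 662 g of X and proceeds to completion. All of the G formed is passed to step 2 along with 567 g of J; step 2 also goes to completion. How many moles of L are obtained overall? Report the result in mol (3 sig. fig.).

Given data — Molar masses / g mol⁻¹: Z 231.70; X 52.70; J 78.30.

Step 1:
n(Z) = 2590 / 231.70 = 11.18 mol
n(X) = 662.0 / 52.70 = 12.56 mol
n/ν for Z = 11.18/2 = 5.590
n/ν for X = 12.56/2 = 6.280
Smallest n/ν is Z → limiting reagent.
n(G) produced = (3/2) × 11.18 = 16.77 mol
Step 2:
n(G) available = 16.77 mol
n(J) = 567.0 / 78.30 = 7.241 mol
n/ν for G = 16.77/2 = 8.385
n/ν for J = 7.241/1 = 7.241
Smallest n/ν is J → limiting reagent.
n(L) = (2/1) × 7.241 = 14.48 mol

14.5 mol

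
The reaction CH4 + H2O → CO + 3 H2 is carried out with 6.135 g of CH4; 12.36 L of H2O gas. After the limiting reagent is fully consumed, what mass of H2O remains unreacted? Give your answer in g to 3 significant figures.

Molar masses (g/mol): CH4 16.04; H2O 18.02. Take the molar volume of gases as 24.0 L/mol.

2.39 g

n(CH4) = 6.135 / 16.04 = 0.3825 mol
n(H2O) = 12.36 / 24.0 = 0.5150 mol
n/ν → CH4: 0.3825, H2O: 0.5150; CH4 is limiting.
H2O consumed = (1/1) × 0.3825 = 0.3825 mol
H2O remaining = 0.5150 − 0.3825 = 0.1325 mol
mass = 0.1325 × 18.02 = 2.388 g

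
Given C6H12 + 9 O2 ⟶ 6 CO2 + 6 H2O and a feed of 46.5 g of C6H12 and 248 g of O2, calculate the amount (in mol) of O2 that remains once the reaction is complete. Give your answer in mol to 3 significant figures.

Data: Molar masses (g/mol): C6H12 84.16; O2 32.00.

n(C6H12) = 46.50 / 84.16 = 0.5525 mol
n(O2) = 248.0 / 32.00 = 7.750 mol
n/ν for C6H12 = 0.5525/1 = 0.5525
n/ν for O2 = 7.750/9 = 0.8611
Smallest n/ν is C6H12 → limiting reagent.
O2 consumed = (9/1) × 0.5525 = 4.973 mol
O2 remaining = 7.750 − 4.973 = 2.777 mol

2.78 mol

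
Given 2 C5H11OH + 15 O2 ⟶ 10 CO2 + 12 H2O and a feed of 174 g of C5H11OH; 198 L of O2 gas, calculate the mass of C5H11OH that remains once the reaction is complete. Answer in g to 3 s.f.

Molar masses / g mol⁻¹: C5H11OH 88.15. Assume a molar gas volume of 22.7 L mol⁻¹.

71.5 g

n(C5H11OH) = 174.0 / 88.15 = 1.974 mol
n(O2) = 198.0 / 22.7 = 8.722 mol
n/ν → C5H11OH: 0.9870, O2: 0.5815; O2 is limiting.
C5H11OH consumed = (2/15) × 8.722 = 1.163 mol
C5H11OH remaining = 1.974 − 1.163 = 0.8110 mol
mass = 0.8110 × 88.15 = 71.49 g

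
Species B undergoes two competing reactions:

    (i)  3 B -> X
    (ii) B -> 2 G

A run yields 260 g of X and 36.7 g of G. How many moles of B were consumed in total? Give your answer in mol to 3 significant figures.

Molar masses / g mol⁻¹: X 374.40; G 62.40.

n(X) = 260 / 374.40 = 0.6944 mol
n(G) = 36.7 / 62.40 = 0.5881 mol
n(B) via (i) = (3/1)×0.6944 = 2.083 mol
n(B) via (ii) = (1/2)×0.5881 = 0.2941 mol
total n(B) = 2.083 + 0.2941 = 2.377 mol

2.38 mol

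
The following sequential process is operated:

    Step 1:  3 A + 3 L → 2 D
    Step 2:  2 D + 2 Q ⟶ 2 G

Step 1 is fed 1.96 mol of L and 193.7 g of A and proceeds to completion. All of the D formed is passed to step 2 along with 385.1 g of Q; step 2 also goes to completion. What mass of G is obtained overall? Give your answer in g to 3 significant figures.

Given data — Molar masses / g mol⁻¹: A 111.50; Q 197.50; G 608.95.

705 g

Step 1:
n(L) = 1.960 mol
n(A) = 193.7 / 111.50 = 1.737 mol
n/ν for L = 1.960/3 = 0.6533
n/ν for A = 1.737/3 = 0.5790
Smallest n/ν is A → limiting reagent.
n(D) produced = (2/3) × 1.737 = 1.158 mol
Step 2:
n(D) available = 1.158 mol
n(Q) = 385.1 / 197.50 = 1.950 mol
n/ν for D = 1.158/2 = 0.5790
n/ν for Q = 1.950/2 = 0.9750
Smallest n/ν is D → limiting reagent.
n(G) = (2/2) × 1.158 = 1.158 mol
mass = 1.158 × 608.95 = 705.2 g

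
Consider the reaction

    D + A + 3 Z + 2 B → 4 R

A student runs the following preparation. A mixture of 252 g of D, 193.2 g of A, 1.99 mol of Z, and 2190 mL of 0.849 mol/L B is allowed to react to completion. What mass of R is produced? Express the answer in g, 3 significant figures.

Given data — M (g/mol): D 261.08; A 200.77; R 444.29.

n(D) = 252.0 / 261.08 = 0.9652 mol
n(A) = 193.2 / 200.77 = 0.9623 mol
n(Z) = 1.990 mol
n(B) = 0.849 × 2190/1000 = 1.859 mol
n/ν → D: 0.9652, A: 0.9623, Z: 0.6633, B: 0.9295; Z is limiting.
n(R) = (4/3) × 1.990 = 2.653 mol
mass = 2.653 × 444.29 = 1179 g

1180 g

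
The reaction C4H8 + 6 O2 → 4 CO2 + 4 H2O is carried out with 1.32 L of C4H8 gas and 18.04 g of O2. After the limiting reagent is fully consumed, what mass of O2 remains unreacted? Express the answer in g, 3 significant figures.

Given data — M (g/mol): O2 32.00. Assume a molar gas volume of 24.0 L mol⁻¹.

7.48 g

n(C4H8) = 1.320 / 24.0 = 0.05500 mol
n(O2) = 18.04 / 32.00 = 0.5638 mol
n/ν for C4H8 = 0.05500/1 = 0.05500
n/ν for O2 = 0.5638/6 = 0.09397
Smallest n/ν is C4H8 → limiting reagent.
O2 consumed = (6/1) × 0.05500 = 0.3300 mol
O2 remaining = 0.5638 − 0.3300 = 0.2338 mol
mass = 0.2338 × 32.00 = 7.482 g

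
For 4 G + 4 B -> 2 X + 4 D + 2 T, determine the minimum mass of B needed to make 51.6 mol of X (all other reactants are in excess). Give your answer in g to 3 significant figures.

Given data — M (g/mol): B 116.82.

n(X) = 51.60 mol
n(B) = (4/2) × 51.60 = 103.2 mol
mass = 103.2 × 116.82 = 12060 g

12100 g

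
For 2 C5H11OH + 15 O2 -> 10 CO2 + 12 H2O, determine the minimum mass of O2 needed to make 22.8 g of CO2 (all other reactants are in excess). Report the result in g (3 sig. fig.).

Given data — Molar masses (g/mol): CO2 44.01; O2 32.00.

24.9 g

n(CO2) = 22.8 / 44.01 = 0.5181 mol
n(O2) = (15/10) × 0.5181 = 0.7772 mol
mass = 0.7772 × 32.00 = 24.87 g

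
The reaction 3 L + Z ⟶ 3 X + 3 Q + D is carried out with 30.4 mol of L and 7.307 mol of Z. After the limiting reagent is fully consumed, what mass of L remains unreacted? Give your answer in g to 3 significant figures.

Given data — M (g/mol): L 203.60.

n(L) = 30.40 mol
n(Z) = 7.307 mol
n/ν → L: 10.13, Z: 7.307; Z is limiting.
L consumed = (3/1) × 7.307 = 21.92 mol
L remaining = 30.40 − 21.92 = 8.480 mol
mass = 8.480 × 203.60 = 1727 g

1730 g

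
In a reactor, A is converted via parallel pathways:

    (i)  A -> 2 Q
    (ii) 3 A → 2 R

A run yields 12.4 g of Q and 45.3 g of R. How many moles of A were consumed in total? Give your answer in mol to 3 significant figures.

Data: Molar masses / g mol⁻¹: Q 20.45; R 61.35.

1.41 mol

n(Q) = 12.4 / 20.45 = 0.6064 mol
n(R) = 45.3 / 61.35 = 0.7384 mol
n(A) via (i) = (1/2)×0.6064 = 0.3032 mol
n(A) via (ii) = (3/2)×0.7384 = 1.108 mol
total n(A) = 0.3032 + 1.108 = 1.411 mol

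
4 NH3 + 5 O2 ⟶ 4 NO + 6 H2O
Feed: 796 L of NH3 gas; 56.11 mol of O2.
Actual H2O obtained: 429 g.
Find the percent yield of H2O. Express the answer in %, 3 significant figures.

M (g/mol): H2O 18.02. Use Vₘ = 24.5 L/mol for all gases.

n(NH3) = 796.0 / 24.5 = 32.49 mol
n(O2) = 56.11 mol
n/ν → NH3: 8.123, O2: 11.22; NH3 is limiting.
theoretical n(H2O) = (6/4) × 32.49 = 48.74 mol → 878.3 g
% yield = 429 / 878.3 × 100 = 48.84 %

48.8 %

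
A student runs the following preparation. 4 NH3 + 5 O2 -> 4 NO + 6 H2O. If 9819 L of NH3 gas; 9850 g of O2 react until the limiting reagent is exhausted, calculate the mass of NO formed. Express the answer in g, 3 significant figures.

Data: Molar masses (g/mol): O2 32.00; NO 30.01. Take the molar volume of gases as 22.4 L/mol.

7390 g

n(NH3) = 9819 / 22.4 = 438.3 mol
n(O2) = 9850 / 32.00 = 307.8 mol
n/ν → NH3: 109.6, O2: 61.56; O2 is limiting.
n(NO) = (4/5) × 307.8 = 246.2 mol
mass = 246.2 × 30.01 = 7388 g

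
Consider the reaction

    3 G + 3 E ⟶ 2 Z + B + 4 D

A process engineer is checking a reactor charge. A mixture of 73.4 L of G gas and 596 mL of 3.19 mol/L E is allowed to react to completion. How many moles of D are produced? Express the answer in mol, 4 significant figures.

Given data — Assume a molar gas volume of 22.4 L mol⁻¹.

n(G) = 73.40 / 22.4 = 3.277 mol
n(E) = 3.19 × 596.0/1000 = 1.901 mol
n/ν for G = 3.277/3 = 1.092
n/ν for E = 1.901/3 = 0.6337
Smallest n/ν is E → limiting reagent.
n(D) = (4/3) × 1.901 = 2.535 mol

2.535 mol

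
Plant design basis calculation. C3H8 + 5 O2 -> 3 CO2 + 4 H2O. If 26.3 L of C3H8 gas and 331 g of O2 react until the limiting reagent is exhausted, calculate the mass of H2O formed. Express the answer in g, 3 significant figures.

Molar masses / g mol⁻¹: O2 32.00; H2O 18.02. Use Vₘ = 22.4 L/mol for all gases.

84.6 g

n(C3H8) = 26.30 / 22.4 = 1.174 mol
n(O2) = 331.0 / 32.00 = 10.34 mol
n/ν for C3H8 = 1.174/1 = 1.174
n/ν for O2 = 10.34/5 = 2.068
Smallest n/ν is C3H8 → limiting reagent.
n(H2O) = (4/1) × 1.174 = 4.696 mol
mass = 4.696 × 18.02 = 84.62 g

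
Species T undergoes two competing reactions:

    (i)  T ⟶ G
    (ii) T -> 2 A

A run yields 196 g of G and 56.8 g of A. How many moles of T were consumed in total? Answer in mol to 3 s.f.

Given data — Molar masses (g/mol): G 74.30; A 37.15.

n(G) = 196 / 74.30 = 2.638 mol
n(A) = 56.8 / 37.15 = 1.529 mol
n(T) via (i) = (1/1)×2.638 = 2.638 mol
n(T) via (ii) = (1/2)×1.529 = 0.7645 mol
total n(T) = 2.638 + 0.7645 = 3.403 mol

3.40 mol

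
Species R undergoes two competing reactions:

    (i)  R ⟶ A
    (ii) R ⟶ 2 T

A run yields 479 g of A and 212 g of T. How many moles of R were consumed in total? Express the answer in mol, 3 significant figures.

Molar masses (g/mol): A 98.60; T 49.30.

7.01 mol

n(A) = 479 / 98.60 = 4.858 mol
n(T) = 212 / 49.30 = 4.300 mol
n(R) via (i) = (1/1)×4.858 = 4.858 mol
n(R) via (ii) = (1/2)×4.300 = 2.150 mol
total n(R) = 4.858 + 2.150 = 7.008 mol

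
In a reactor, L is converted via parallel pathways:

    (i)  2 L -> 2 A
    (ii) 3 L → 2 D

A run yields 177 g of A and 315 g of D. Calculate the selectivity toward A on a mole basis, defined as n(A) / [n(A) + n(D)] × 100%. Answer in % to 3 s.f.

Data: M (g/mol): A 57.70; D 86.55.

n(A) = 177 / 57.70 = 3.068 mol
n(D) = 315 / 86.55 = 3.640 mol
selectivity = 3.068/(3.068+3.640) × 100 = 45.74 %

45.7 %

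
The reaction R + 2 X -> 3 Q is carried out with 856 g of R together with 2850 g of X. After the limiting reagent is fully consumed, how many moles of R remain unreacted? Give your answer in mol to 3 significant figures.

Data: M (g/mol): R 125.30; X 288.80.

1.90 mol

n(R) = 856.0 / 125.30 = 6.832 mol
n(X) = 2850 / 288.80 = 9.868 mol
n/ν → R: 6.832, X: 4.934; X is limiting.
R consumed = (1/2) × 9.868 = 4.934 mol
R remaining = 6.832 − 4.934 = 1.898 mol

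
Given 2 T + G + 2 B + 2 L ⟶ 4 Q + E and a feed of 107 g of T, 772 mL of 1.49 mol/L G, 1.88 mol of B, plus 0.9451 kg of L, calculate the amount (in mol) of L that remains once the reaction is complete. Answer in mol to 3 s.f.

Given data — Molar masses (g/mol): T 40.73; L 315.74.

n(T) = 107.0 / 40.73 = 2.627 mol
n(G) = 1.49 × 772.0/1000 = 1.150 mol
n(B) = 1.880 mol
n(L) = 0.9451×1000 / 315.74 = 2.993 mol
n/ν for T = 2.627/2 = 1.314
n/ν for G = 1.150/1 = 1.150
n/ν for B = 1.880/2 = 0.9400
n/ν for L = 2.993/2 = 1.497
Smallest n/ν is B → limiting reagent.
L consumed = (2/2) × 1.880 = 1.880 mol
L remaining = 2.993 − 1.880 = 1.113 mol

1.11 mol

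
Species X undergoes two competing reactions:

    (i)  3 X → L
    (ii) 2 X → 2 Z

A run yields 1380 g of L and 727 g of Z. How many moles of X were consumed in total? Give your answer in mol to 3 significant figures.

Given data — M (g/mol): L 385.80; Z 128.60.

16.4 mol

n(L) = 1380 / 385.80 = 3.577 mol
n(Z) = 727 / 128.60 = 5.653 mol
n(X) via (i) = (3/1)×3.577 = 10.73 mol
n(X) via (ii) = (2/2)×5.653 = 5.653 mol
total n(X) = 10.73 + 5.653 = 16.38 mol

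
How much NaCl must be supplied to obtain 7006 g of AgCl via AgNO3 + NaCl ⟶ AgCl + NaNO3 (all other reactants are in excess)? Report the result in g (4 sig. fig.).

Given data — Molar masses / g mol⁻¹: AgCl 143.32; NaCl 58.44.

n(AgCl) = 7006 / 143.32 = 48.88 mol
n(NaCl) = (1/1) × 48.88 = 48.88 mol
mass = 48.88 × 58.44 = 2857 g

2857 g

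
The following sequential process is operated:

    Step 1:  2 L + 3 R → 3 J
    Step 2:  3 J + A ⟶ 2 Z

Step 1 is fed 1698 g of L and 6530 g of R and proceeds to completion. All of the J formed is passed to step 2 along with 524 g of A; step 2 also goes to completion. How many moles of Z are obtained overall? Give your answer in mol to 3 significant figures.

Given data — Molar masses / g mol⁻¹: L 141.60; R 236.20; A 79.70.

Step 1:
n(L) = 1698 / 141.60 = 11.99 mol
n(R) = 6530 / 236.20 = 27.65 mol
n/ν for L = 11.99/2 = 5.995
n/ν for R = 27.65/3 = 9.217
Smallest n/ν is L → limiting reagent.
n(J) produced = (3/2) × 11.99 = 17.99 mol
Step 2:
n(J) available = 17.99 mol
n(A) = 524.0 / 79.70 = 6.575 mol
n/ν for J = 17.99/3 = 5.997
n/ν for A = 6.575/1 = 6.575
Smallest n/ν is J → limiting reagent.
n(Z) = (2/3) × 17.99 = 11.99 mol

12.0 mol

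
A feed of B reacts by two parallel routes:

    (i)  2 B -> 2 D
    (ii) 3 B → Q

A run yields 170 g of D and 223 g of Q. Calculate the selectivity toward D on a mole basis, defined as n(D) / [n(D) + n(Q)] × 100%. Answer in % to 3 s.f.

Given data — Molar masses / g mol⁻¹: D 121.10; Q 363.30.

n(D) = 170 / 121.10 = 1.404 mol
n(Q) = 223 / 363.30 = 0.6138 mol
selectivity = 1.404/(1.404+0.6138) × 100 = 69.58 %

69.6 %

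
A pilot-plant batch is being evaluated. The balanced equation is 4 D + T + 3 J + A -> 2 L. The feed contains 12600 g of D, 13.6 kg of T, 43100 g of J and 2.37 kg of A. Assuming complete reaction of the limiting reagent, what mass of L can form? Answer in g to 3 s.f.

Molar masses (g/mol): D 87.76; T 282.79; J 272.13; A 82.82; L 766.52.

n(D) = 12600 / 87.76 = 143.6 mol
n(T) = 13.60×1000 / 282.79 = 48.09 mol
n(J) = 43100 / 272.13 = 158.4 mol
n(A) = 2.370×1000 / 82.82 = 28.62 mol
n/ν for D = 143.6/4 = 35.90
n/ν for T = 48.09/1 = 48.09
n/ν for J = 158.4/3 = 52.80
n/ν for A = 28.62/1 = 28.62
Smallest n/ν is A → limiting reagent.
n(L) = (2/1) × 28.62 = 57.24 mol
mass = 57.24 × 766.52 = 43880 g

43900 g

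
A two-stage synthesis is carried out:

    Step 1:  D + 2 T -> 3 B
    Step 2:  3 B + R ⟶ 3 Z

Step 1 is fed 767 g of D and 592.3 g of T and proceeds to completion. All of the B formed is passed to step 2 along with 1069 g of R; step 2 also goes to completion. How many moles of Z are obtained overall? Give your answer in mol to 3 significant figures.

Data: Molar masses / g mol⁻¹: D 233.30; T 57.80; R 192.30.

Step 1:
n(D) = 767.0 / 233.30 = 3.288 mol
n(T) = 592.3 / 57.80 = 10.25 mol
n/ν for D = 3.288/1 = 3.288
n/ν for T = 10.25/2 = 5.125
Smallest n/ν is D → limiting reagent.
n(B) produced = (3/1) × 3.288 = 9.864 mol
Step 2:
n(B) available = 9.864 mol
n(R) = 1069 / 192.30 = 5.559 mol
n/ν for B = 9.864/3 = 3.288
n/ν for R = 5.559/1 = 5.559
Smallest n/ν is B → limiting reagent.
n(Z) = (3/3) × 9.864 = 9.864 mol

9.86 mol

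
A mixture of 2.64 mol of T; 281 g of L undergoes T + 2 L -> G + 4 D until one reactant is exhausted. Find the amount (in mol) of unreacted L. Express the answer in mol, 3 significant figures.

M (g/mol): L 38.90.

n(T) = 2.640 mol
n(L) = 281.0 / 38.90 = 7.224 mol
n/ν → T: 2.640, L: 3.612; T is limiting.
L consumed = (2/1) × 2.640 = 5.280 mol
L remaining = 7.224 − 5.280 = 1.944 mol

1.94 mol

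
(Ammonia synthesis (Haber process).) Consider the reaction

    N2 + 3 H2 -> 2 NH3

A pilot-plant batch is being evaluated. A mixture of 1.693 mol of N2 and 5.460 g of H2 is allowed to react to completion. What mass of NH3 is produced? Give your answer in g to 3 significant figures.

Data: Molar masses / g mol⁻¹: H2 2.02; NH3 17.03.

n(N2) = 1.693 mol
n(H2) = 5.460 / 2.02 = 2.703 mol
n/ν → N2: 1.693, H2: 0.9010; H2 is limiting.
n(NH3) = (2/3) × 2.703 = 1.802 mol
mass = 1.802 × 17.03 = 30.69 g

30.7 g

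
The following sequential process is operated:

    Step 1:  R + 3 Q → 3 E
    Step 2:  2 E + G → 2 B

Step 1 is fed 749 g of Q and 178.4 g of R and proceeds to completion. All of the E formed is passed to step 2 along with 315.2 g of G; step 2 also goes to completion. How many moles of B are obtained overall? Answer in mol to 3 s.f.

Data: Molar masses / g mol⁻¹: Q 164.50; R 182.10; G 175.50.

2.94 mol

Step 1:
n(Q) = 749.0 / 164.50 = 4.553 mol
n(R) = 178.4 / 182.10 = 0.9797 mol
n/ν → Q: 1.518, R: 0.9797; R is limiting.
n(E) produced = (3/1) × 0.9797 = 2.939 mol
Step 2:
n(E) available = 2.939 mol
n(G) = 315.2 / 175.50 = 1.796 mol
n/ν → E: 1.470, G: 1.796; E is limiting.
n(B) = (2/2) × 2.939 = 2.939 mol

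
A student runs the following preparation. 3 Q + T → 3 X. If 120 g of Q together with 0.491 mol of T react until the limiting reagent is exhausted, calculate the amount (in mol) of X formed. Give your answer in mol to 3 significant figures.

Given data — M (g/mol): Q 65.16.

n(Q) = 120.0 / 65.16 = 1.842 mol
n(T) = 0.4910 mol
n/ν for Q = 1.842/3 = 0.6140
n/ν for T = 0.4910/1 = 0.4910
Smallest n/ν is T → limiting reagent.
n(X) = (3/1) × 0.4910 = 1.473 mol

1.47 mol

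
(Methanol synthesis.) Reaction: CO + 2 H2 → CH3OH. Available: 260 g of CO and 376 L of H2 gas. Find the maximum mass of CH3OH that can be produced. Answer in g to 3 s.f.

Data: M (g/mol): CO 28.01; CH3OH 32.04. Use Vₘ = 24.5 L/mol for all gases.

n(CO) = 260.0 / 28.01 = 9.282 mol
n(H2) = 376.0 / 24.5 = 15.35 mol
n/ν for CO = 9.282/1 = 9.282
n/ν for H2 = 15.35/2 = 7.675
Smallest n/ν is H2 → limiting reagent.
n(CH3OH) = (1/2) × 15.35 = 7.675 mol
mass = 7.675 × 32.04 = 245.9 g

246 g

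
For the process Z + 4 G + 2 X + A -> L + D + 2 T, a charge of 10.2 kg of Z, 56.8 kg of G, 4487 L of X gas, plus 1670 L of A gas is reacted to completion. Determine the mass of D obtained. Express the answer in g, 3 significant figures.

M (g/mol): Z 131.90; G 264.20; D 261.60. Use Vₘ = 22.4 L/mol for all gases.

14100 g

n(Z) = 10.20×1000 / 131.90 = 77.33 mol
n(G) = 56.80×1000 / 264.20 = 215.0 mol
n(X) = 4487 / 22.4 = 200.3 mol
n(A) = 1670 / 22.4 = 74.55 mol
n/ν for Z = 77.33/1 = 77.33
n/ν for G = 215.0/4 = 53.75
n/ν for X = 200.3/2 = 100.2
n/ν for A = 74.55/1 = 74.55
Smallest n/ν is G → limiting reagent.
n(D) = (1/4) × 215.0 = 53.75 mol
mass = 53.75 × 261.60 = 14060 g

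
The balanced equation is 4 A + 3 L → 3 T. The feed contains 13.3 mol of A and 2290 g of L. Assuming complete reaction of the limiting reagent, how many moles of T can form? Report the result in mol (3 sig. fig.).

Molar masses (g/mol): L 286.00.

n(A) = 13.30 mol
n(L) = 2290 / 286.00 = 8.007 mol
n/ν → A: 3.325, L: 2.669; L is limiting.
n(T) = (3/3) × 8.007 = 8.007 mol

8.01 mol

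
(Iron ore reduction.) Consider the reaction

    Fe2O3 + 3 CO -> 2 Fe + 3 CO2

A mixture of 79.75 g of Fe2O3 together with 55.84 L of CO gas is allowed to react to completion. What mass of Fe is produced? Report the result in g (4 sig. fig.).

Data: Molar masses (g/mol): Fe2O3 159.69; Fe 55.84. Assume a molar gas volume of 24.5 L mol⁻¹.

n(Fe2O3) = 79.75 / 159.69 = 0.4994 mol
n(CO) = 55.84 / 24.5 = 2.279 mol
n/ν for Fe2O3 = 0.4994/1 = 0.4994
n/ν for CO = 2.279/3 = 0.7597
Smallest n/ν is Fe2O3 → limiting reagent.
n(Fe) = (2/1) × 0.4994 = 0.9988 mol
mass = 0.9988 × 55.84 = 55.77 g

55.77 g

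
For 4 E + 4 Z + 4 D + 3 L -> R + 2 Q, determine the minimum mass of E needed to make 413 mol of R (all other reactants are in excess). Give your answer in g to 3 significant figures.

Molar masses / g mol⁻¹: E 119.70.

n(R) = 413.0 mol
n(E) = (4/1) × 413.0 = 1652 mol
mass = 1652 × 119.70 = 197700 g

198000 g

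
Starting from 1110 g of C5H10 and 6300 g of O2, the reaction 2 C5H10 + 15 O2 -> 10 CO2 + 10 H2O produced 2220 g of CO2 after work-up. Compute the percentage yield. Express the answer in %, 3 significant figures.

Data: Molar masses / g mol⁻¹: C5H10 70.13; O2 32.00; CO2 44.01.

63.7 %

n(C5H10) = 1110 / 70.13 = 15.83 mol
n(O2) = 6300 / 32.00 = 196.9 mol
n/ν → C5H10: 7.915, O2: 13.13; C5H10 is limiting.
theoretical n(CO2) = (10/2) × 15.83 = 79.15 mol → 3483 g
% yield = 2220 / 3483 × 100 = 63.74 %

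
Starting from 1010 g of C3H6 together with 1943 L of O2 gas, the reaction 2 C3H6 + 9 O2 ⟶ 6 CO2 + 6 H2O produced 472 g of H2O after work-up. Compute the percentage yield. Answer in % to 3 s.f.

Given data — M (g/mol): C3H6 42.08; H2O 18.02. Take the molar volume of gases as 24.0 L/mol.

n(C3H6) = 1010 / 42.08 = 24.00 mol
n(O2) = 1943 / 24.0 = 80.96 mol
n/ν for C3H6 = 24.00/2 = 12.00
n/ν for O2 = 80.96/9 = 8.996
Smallest n/ν is O2 → limiting reagent.
theoretical n(H2O) = (6/9) × 80.96 = 53.97 mol → 972.5 g
% yield = 472 / 972.5 × 100 = 48.53 %

48.5 %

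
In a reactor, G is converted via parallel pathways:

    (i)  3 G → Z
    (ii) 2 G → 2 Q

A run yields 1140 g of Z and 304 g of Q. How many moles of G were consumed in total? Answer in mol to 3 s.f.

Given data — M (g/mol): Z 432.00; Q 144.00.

n(Z) = 1140 / 432.00 = 2.639 mol
n(Q) = 304 / 144.00 = 2.111 mol
n(G) via (i) = (3/1)×2.639 = 7.917 mol
n(G) via (ii) = (2/2)×2.111 = 2.111 mol
total n(G) = 7.917 + 2.111 = 10.03 mol

10.0 mol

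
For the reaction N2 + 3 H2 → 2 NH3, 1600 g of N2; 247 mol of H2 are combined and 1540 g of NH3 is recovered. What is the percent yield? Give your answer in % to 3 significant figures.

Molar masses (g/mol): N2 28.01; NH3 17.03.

79.2 %

n(N2) = 1600 / 28.01 = 57.12 mol
n(H2) = 247.0 mol
n/ν → N2: 57.12, H2: 82.33; N2 is limiting.
theoretical n(NH3) = (2/1) × 57.12 = 114.2 mol → 1945 g
% yield = 1540 / 1945 × 100 = 79.18 %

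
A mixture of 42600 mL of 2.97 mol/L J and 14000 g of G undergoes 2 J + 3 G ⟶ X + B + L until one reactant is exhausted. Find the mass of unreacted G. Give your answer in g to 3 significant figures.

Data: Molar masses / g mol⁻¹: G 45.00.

5460 g

n(J) = 2.97 × 42600/1000 = 126.5 mol
n(G) = 14000 / 45.00 = 311.1 mol
n/ν for J = 126.5/2 = 63.25
n/ν for G = 311.1/3 = 103.7
Smallest n/ν is J → limiting reagent.
G consumed = (3/2) × 126.5 = 189.8 mol
G remaining = 311.1 − 189.8 = 121.3 mol
mass = 121.3 × 45.00 = 5459 g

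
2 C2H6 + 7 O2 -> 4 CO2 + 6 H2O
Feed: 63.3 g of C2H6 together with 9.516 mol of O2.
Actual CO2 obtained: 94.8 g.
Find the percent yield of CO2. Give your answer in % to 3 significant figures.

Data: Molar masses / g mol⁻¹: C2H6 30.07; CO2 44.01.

51.2 %

n(C2H6) = 63.30 / 30.07 = 2.105 mol
n(O2) = 9.516 mol
n/ν for C2H6 = 2.105/2 = 1.053
n/ν for O2 = 9.516/7 = 1.359
Smallest n/ν is C2H6 → limiting reagent.
theoretical n(CO2) = (4/2) × 2.105 = 4.210 mol → 185.3 g
% yield = 94.8 / 185.3 × 100 = 51.16 %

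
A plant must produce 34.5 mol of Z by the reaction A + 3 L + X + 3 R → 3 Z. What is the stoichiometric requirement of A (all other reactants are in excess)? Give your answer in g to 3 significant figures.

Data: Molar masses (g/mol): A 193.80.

n(Z) = 34.50 mol
n(A) = (1/3) × 34.50 = 11.50 mol
mass = 11.50 × 193.80 = 2229 g

2230 g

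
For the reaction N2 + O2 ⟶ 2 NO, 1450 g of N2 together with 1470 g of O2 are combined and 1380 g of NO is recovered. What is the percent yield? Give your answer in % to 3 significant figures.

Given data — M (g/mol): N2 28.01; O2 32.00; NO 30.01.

n(N2) = 1450 / 28.01 = 51.77 mol
n(O2) = 1470 / 32.00 = 45.94 mol
n/ν for N2 = 51.77/1 = 51.77
n/ν for O2 = 45.94/1 = 45.94
Smallest n/ν is O2 → limiting reagent.
theoretical n(NO) = (2/1) × 45.94 = 91.88 mol → 2757 g
% yield = 1380 / 2757 × 100 = 50.05 %

50.1 %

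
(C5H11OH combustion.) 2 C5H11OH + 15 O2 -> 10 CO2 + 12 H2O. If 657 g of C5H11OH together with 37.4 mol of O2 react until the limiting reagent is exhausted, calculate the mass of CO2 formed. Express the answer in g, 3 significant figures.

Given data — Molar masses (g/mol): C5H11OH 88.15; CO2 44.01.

n(C5H11OH) = 657.0 / 88.15 = 7.453 mol
n(O2) = 37.40 mol
n/ν for C5H11OH = 7.453/2 = 3.727
n/ν for O2 = 37.40/15 = 2.493
Smallest n/ν is O2 → limiting reagent.
n(CO2) = (10/15) × 37.40 = 24.93 mol
mass = 24.93 × 44.01 = 1097 g

1100 g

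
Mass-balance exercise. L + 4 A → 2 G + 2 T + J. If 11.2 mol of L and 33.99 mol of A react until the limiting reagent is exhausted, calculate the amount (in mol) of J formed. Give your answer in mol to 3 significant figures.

8.50 mol

n(L) = 11.20 mol
n(A) = 33.99 mol
n/ν for L = 11.20/1 = 11.20
n/ν for A = 33.99/4 = 8.498
Smallest n/ν is A → limiting reagent.
n(J) = (1/4) × 33.99 = 8.498 mol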